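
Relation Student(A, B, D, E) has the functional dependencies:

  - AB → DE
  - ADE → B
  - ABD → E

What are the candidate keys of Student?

(A, B); (A, D, E)

Attribute A never appears on the right-hand side of any dependency, so A must belong to every candidate key.
{A}⁺ = {A}, which is not all of the schema, so we must add further attributes.
{A, B}⁺: AB→DE adds D, E → {A, B, D, E}. Minimal: {B}⁺ = {B}; {A}⁺ = {A} — none reach the full schema.
{A, D, E}⁺: ADE→B adds B → {A, B, D, E}. Minimal: {D, E}⁺ = {D, E}; {A, E}⁺ = {A, E}; {A, D}⁺ = {A, D} — none reach the full schema.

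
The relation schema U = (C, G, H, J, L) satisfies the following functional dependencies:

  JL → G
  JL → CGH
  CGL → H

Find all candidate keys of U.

{J, L}

{J, L}⁺: JL→G adds G; JL→CGH adds C, H → {C, G, H, J, L}. Minimal: {L}⁺ = {L}; {J}⁺ = {J} — none reach the full schema.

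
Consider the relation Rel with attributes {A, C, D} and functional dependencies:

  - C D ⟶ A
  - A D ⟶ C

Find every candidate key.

{A, D}⁺: AD→C adds C → {A, C, D}. Minimal: {D}⁺ = {D}; {A}⁺ = {A} — none reach the full schema.
{C, D}⁺: CD→A adds A → {A, C, D}. Minimal: {D}⁺ = {D}; {C}⁺ = {C} — none reach the full schema.

(A, D), (C, D)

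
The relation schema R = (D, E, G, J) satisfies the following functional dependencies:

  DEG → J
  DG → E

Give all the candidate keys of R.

Attributes D, G never appear on any right-hand side, so every candidate key must contain {D, G}.
{D, G}⁺ = {D, E, G, J}, which is all of the schema, so {D, G} is the only candidate key.

{D, G}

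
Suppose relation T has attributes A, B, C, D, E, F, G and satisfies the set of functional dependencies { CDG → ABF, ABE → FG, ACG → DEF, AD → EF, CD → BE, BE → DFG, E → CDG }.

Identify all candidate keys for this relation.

(E); (A, D); (C, D); (A, C, G)

{E}⁺: E→CDG adds C, D, G; CDG→ABF adds A, B, F → {A, B, C, D, E, F, G}.
{A, D}⁺: AD→EF adds E, F; E→CDG adds C, G; CDG→ABF adds B → {A, B, C, D, E, F, G}. Minimal: {D}⁺ = {D}; {A}⁺ = {A} — none reach the full schema.
{C, D}⁺: CD→BE adds B, E; BE→DFG adds F, G; CDG→ABF adds A → {A, B, C, D, E, F, G}. Minimal: {D}⁺ = {D}; {C}⁺ = {C} — none reach the full schema.
{A, C, G}⁺: ACG→DEF adds D, E, F; CD→BE adds B → {A, B, C, D, E, F, G}. Minimal: {C, G}⁺ = {C, G}; {A, G}⁺ = {A, G}; {A, C}⁺ = {A, C} — none reach the full schema.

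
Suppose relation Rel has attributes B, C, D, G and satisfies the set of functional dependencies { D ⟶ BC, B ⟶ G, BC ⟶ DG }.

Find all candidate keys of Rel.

{D}⁺: D→BC adds B, C; B→G adds G → {B, C, D, G}.
{B, C}⁺: B→G adds G; BC→DG adds D → {B, C, D, G}. Minimal: {C}⁺ = {C}; {B}⁺ = {B, G} — none reach the full schema.
Any other superkey contains one of these as a subset, so there are no further candidate keys.

{D}, {B, C}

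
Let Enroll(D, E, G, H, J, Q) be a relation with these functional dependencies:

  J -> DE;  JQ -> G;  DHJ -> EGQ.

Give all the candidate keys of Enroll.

HJ

Attributes H, J never appear on any right-hand side, so every candidate key must contain {H, J}.
{H, J}⁺ = {D, E, G, H, J, Q}, which is all of the schema, so {H, J} is the only candidate key.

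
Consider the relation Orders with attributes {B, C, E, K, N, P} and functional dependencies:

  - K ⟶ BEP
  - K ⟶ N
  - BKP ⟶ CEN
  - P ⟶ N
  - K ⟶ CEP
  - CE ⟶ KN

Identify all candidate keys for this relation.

{K}⁺: K→BEP adds B, E, P; K→N adds N; BKP→CEN adds C → {B, C, E, K, N, P}.
{C, E}⁺: CE→KN adds K, N; K→BEP adds B, P → {B, C, E, K, N, P}.
Any other superkey contains one of these as a subset, so there are no further candidate keys.

{K}, {C, E}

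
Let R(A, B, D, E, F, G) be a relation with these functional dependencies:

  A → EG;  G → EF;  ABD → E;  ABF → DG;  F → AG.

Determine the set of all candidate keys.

{A, B}⁺: A→EG adds E, G; G→EF adds F; ABF→DG adds D → {A, B, D, E, F, G}. Minimal: {B}⁺ = {B}; {A}⁺ = {A, E, F, G} — none reach the full schema.
{B, F}⁺: F→AG adds A, G; A→EG adds E; ABF→DG adds D → {A, B, D, E, F, G}. Minimal: {F}⁺ = {A, E, F, G}; {B}⁺ = {B} — none reach the full schema.
{B, G}⁺: G→EF adds E, F; F→AG adds A; ABF→DG adds D → {A, B, D, E, F, G}. Minimal: {G}⁺ = {A, E, F, G}; {B}⁺ = {B} — none reach the full schema.
Any other superkey contains one of these as a subset, so there are no further candidate keys.

{A, B}, {B, F}, {B, G}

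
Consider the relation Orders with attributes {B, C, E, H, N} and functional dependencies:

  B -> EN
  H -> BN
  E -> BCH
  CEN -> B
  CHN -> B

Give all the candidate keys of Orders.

{B}; {E}; {H}

{B}⁺: B→EN adds E, N; E→BCH adds C, H → {B, C, E, H, N}.
{E}⁺: E→BCH adds B, C, H; B→EN adds N → {B, C, E, H, N}.
{H}⁺: H→BN adds B, N; B→EN adds E; E→BCH adds C → {B, C, E, H, N}.
Any other superkey contains one of these as a subset, so there are no further candidate keys.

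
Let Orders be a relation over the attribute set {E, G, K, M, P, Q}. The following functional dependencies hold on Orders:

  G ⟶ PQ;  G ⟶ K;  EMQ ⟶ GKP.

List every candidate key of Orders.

EGM, EMQ

Attributes E, M never appear on any right-hand side, so every candidate key must contain {E, M}.
{E, M}⁺ = {E, M}, which is not all of the schema, so we must add further attributes.
{E, G, M}⁺: G→PQ adds P, Q; G→K adds K → {E, G, K, M, P, Q}. Minimal: {G, M}⁺ = {G, K, M, P, Q}; {E, M}⁺ = {E, M}; {E, G}⁺ = {E, G, K, P, Q} — none reach the full schema.
{E, M, Q}⁺: EMQ→GKP adds G, K, P → {E, G, K, M, P, Q}. Minimal: {M, Q}⁺ = {M, Q}; {E, Q}⁺ = {E, Q}; {E, M}⁺ = {E, M} — none reach the full schema.
Any other superkey contains one of these as a subset, so there are no further candidate keys.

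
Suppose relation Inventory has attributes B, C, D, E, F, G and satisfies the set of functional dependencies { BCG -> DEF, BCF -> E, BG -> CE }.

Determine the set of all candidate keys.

Attributes B, G never appear on any right-hand side, so every candidate key must contain {B, G}.
{B, G}⁺ = {B, C, D, E, F, G}, which is all of the schema, so {B, G} is the only candidate key.

{B, G}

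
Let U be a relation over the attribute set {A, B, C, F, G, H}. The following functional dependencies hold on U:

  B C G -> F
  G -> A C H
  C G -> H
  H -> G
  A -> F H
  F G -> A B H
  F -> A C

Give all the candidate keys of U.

{A}⁺: A→FH adds F, H; F→AC adds C; H→G adds G; FG→ABH adds B → {A, B, C, F, G, H}.
{F}⁺: F→AC adds A, C; A→FH adds H; H→G adds G; FG→ABH adds B → {A, B, C, F, G, H}.
{G}⁺: G→ACH adds A, C, H; A→FH adds F; FG→ABH adds B → {A, B, C, F, G, H}.
{H}⁺: H→G adds G; G→ACH adds A, C; A→FH adds F; FG→ABH adds B → {A, B, C, F, G, H}.

(A); (F); (G); (H)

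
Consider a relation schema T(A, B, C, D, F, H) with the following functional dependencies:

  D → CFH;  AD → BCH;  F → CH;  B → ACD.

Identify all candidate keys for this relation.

{B}, {A, D}

{B}⁺: B→ACD adds A, C, D; D→CFH adds F, H → {A, B, C, D, F, H}.
{A, D}⁺: D→CFH adds C, F, H; AD→BCH adds B → {A, B, C, D, F, H}.
Any other superkey contains one of these as a subset, so there are no further candidate keys.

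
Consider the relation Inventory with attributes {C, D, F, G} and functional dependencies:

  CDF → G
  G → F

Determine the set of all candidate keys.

CDF, CDG

{C, D, F}⁺: CDF→G adds G → {C, D, F, G}. Minimal: {D, F}⁺ = {D, F}; {C, F}⁺ = {C, F}; {C, D}⁺ = {C, D} — none reach the full schema.
{C, D, G}⁺: G→F adds F → {C, D, F, G}. Minimal: {D, G}⁺ = {D, F, G}; {C, G}⁺ = {C, F, G}; {C, D}⁺ = {C, D} — none reach the full schema.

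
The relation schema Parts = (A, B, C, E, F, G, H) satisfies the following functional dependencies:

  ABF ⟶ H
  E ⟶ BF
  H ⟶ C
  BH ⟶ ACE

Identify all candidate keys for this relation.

{A, E, G}, {B, G, H}, {E, G, H}, {A, B, F, G}

Attribute G never appears on the right-hand side of any dependency, so G must belong to every candidate key.
{G}⁺ = {G}, which is not all of the schema, so we must add further attributes.
{A, E, G}⁺: E→BF adds B, F; ABF→H adds H; H→C adds C → {A, B, C, E, F, G, H}. Minimal: {E, G}⁺ = {B, E, F, G}; {A, G}⁺ = {A, G}; {A, E}⁺ = {A, B, C, E, F, H} — none reach the full schema.
{B, G, H}⁺: H→C adds C; BH→ACE adds A, E; E→BF adds F → {A, B, C, E, F, G, H}. Minimal: {G, H}⁺ = {C, G, H}; {B, H}⁺ = {A, B, C, E, F, H}; {B, G}⁺ = {B, G} — none reach the full schema.
{E, G, H}⁺: E→BF adds B, F; H→C adds C; BH→ACE adds A → {A, B, C, E, F, G, H}. Minimal: {G, H}⁺ = {C, G, H}; {E, H}⁺ = {A, B, C, E, F, H}; {E, G}⁺ = {B, E, F, G} — none reach the full schema.
{A, B, F, G}⁺: ABF→H adds H; H→C adds C; BH→ACE adds E → {A, B, C, E, F, G, H}. Minimal: {B, F, G}⁺ = {B, F, G}; {A, F, G}⁺ = {A, F, G}; {A, B, G}⁺ = {A, B, G}; … — none reach the full schema.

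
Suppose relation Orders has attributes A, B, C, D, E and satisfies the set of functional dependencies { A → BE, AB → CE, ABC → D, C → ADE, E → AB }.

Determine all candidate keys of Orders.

{A}, {C}, {E}

{A}⁺: A→BE adds B, E; AB→CE adds C; ABC→D adds D → {A, B, C, D, E}.
{C}⁺: C→ADE adds A, D, E; E→AB adds B → {A, B, C, D, E}.
{E}⁺: E→AB adds A, B; AB→CE adds C; ABC→D adds D → {A, B, C, D, E}.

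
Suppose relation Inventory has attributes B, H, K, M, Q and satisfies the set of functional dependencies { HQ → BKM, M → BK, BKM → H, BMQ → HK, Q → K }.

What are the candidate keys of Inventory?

HQ; MQ

Attribute Q never appears on the right-hand side of any dependency, so Q must belong to every candidate key.
{Q}⁺ = {K, Q}, which is not all of the schema, so we must add further attributes.
{H, Q}⁺: HQ→BKM adds B, K, M → {B, H, K, M, Q}.
{M, Q}⁺: M→BK adds B, K; BKM→H adds H → {B, H, K, M, Q}.
Any other superkey contains one of these as a subset, so there are no further candidate keys.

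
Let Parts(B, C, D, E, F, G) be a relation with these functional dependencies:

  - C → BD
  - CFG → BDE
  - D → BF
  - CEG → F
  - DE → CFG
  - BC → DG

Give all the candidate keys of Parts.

{C}⁺: C→BD adds B, D; D→BF adds F; BC→DG adds G; CFG→BDE adds E → {B, C, D, E, F, G}.
{D, E}⁺: D→BF adds B, F; DE→CFG adds C, G → {B, C, D, E, F, G}. Minimal: {E}⁺ = {E}; {D}⁺ = {B, D, F} — none reach the full schema.
Any other superkey contains one of these as a subset, so there are no further candidate keys.

{C}, {D, E}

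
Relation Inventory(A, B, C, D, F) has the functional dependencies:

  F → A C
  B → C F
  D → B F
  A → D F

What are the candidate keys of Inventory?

(A), (B), (D), (F)

{A}⁺: A→DF adds D, F; F→AC adds C; D→BF adds B → {A, B, C, D, F}.
{B}⁺: B→CF adds C, F; F→AC adds A; A→DF adds D → {A, B, C, D, F}.
{D}⁺: D→BF adds B, F; F→AC adds A, C → {A, B, C, D, F}.
{F}⁺: F→AC adds A, C; A→DF adds D; D→BF adds B → {A, B, C, D, F}.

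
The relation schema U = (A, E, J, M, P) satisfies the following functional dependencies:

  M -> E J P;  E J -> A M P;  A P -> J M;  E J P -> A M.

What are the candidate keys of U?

M; AP; EJ

{M}⁺: M→EJP adds E, J, P; EJ→AMP adds A → {A, E, J, M, P}.
{A, P}⁺: AP→JM adds J, M; M→EJP adds E → {A, E, J, M, P}. Minimal: {P}⁺ = {P}; {A}⁺ = {A} — none reach the full schema.
{E, J}⁺: EJ→AMP adds A, M, P → {A, E, J, M, P}. Minimal: {J}⁺ = {J}; {E}⁺ = {E} — none reach the full schema.
Any other superkey contains one of these as a subset, so there are no further candidate keys.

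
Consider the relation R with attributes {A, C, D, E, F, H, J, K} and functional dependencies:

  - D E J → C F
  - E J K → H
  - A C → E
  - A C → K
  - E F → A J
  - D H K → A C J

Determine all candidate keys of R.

(D, E, F), (D, E, J), (D, H, K), (A, C, D, F), (A, C, D, H), (A, C, D, J)

Attribute D never appears on the right-hand side of any dependency, so D must belong to every candidate key.
{D}⁺ = {D}, which is not all of the schema, so we must add further attributes.
{D, E, F}⁺: EF→AJ adds A, J; DEJ→CF adds C; AC→K adds K; EJK→H adds H → {A, C, D, E, F, H, J, K}. Minimal: {E, F}⁺ = {A, E, F, J}; {D, F}⁺ = {D, F}; {D, E}⁺ = {D, E} — none reach the full schema.
{D, E, J}⁺: DEJ→CF adds C, F; EF→AJ adds A; AC→K adds K; EJK→H adds H → {A, C, D, E, F, H, J, K}. Minimal: {E, J}⁺ = {E, J}; {D, J}⁺ = {D, J}; {D, E}⁺ = {D, E} — none reach the full schema.
{D, H, K}⁺: DHK→ACJ adds A, C, J; AC→E adds E; DEJ→CF adds F → {A, C, D, E, F, H, J, K}. Minimal: {H, K}⁺ = {H, K}; {D, K}⁺ = {D, K}; {D, H}⁺ = {D, H} — none reach the full schema.
{A, C, D, F}⁺: AC→E adds E; AC→K adds K; EF→AJ adds J; EJK→H adds H → {A, C, D, E, F, H, J, K}. Minimal: {C, D, F}⁺ = {C, D, F}; {A, D, F}⁺ = {A, D, F}; {A, C, F}⁺ = {A, C, E, F, H, J, K}; … — none reach the full schema.
{A, C, D, H}⁺: AC→E adds E; AC→K adds K; DHK→ACJ adds J; DEJ→CF adds F → {A, C, D, E, F, H, J, K}. Minimal: {C, D, H}⁺ = {C, D, H}; {A, D, H}⁺ = {A, D, H}; {A, C, H}⁺ = {A, C, E, H, K}; … — none reach the full schema.
{A, C, D, J}⁺: AC→E adds E; AC→K adds K; DEJ→CF adds F; EJK→H adds H → {A, C, D, E, F, H, J, K}. Minimal: {C, D, J}⁺ = {C, D, J}; {A, D, J}⁺ = {A, D, J}; {A, C, J}⁺ = {A, C, E, H, J, K}; … — none reach the full schema.
Any other superkey contains one of these as a subset, so there are no further candidate keys.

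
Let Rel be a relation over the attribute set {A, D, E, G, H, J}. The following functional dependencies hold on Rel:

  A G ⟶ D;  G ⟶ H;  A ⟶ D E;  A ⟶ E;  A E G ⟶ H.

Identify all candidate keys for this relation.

Attributes A, G, J never appear on any right-hand side, so every candidate key must contain {A, G, J}.
{A, G, J}⁺ = {A, D, E, G, H, J}, which is all of the schema, so {A, G, J} is the only candidate key.

{A, G, J}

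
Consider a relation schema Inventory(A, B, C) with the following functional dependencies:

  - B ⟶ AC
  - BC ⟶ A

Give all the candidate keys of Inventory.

(B)

{B}⁺: B→AC adds A, C → {A, B, C}.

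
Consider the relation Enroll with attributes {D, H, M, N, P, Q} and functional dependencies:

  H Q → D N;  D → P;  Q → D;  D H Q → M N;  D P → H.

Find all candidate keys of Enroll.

Attribute Q never appears on the right-hand side of any dependency, so Q must belong to every candidate key.
{Q}⁺ = {D, H, M, N, P, Q}, which is all of the schema, so {Q} is the only candidate key.

{Q}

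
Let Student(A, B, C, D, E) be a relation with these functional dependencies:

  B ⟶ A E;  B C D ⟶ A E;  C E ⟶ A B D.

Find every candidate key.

BC; CE

{B, C}⁺: B→AE adds A, E; CE→ABD adds D → {A, B, C, D, E}. Minimal: {C}⁺ = {C}; {B}⁺ = {A, B, E} — none reach the full schema.
{C, E}⁺: CE→ABD adds A, B, D → {A, B, C, D, E}. Minimal: {E}⁺ = {E}; {C}⁺ = {C} — none reach the full schema.
Any other superkey contains one of these as a subset, so there are no further candidate keys.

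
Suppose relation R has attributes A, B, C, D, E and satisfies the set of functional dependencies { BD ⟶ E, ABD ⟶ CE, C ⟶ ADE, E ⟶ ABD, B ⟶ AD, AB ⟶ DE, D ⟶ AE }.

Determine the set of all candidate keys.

B; C; D; E

{B}⁺: B→AD adds A, D; AB→DE adds E; ABD→CE adds C → {A, B, C, D, E}.
{C}⁺: C→ADE adds A, D, E; E→ABD adds B → {A, B, C, D, E}.
{D}⁺: D→AE adds A, E; E→ABD adds B; ABD→CE adds C → {A, B, C, D, E}.
{E}⁺: E→ABD adds A, B, D; ABD→CE adds C → {A, B, C, D, E}.
Any other superkey contains one of these as a subset, so there are no further candidate keys.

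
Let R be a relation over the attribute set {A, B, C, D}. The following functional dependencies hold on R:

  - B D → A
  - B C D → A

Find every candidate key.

BCD

Attributes B, C, D never appear on any right-hand side, so every candidate key must contain {B, C, D}.
{B, C, D}⁺ = {A, B, C, D}, which is all of the schema, so {B, C, D} is the only candidate key.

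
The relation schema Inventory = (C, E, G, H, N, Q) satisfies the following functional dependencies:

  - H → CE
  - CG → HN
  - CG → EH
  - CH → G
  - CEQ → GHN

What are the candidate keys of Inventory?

Attribute Q never appears on the right-hand side of any dependency, so Q must belong to every candidate key.
{Q}⁺ = {Q}, which is not all of the schema, so we must add further attributes.
{H, Q}⁺: H→CE adds C, E; CH→G adds G; CEQ→GHN adds N → {C, E, G, H, N, Q}. Minimal: {Q}⁺ = {Q}; {H}⁺ = {C, E, G, H, N} — none reach the full schema.
{C, E, Q}⁺: CEQ→GHN adds G, H, N → {C, E, G, H, N, Q}. Minimal: {E, Q}⁺ = {E, Q}; {C, Q}⁺ = {C, Q}; {C, E}⁺ = {C, E} — none reach the full schema.
{C, G, Q}⁺: CG→HN adds H, N; CG→EH adds E → {C, E, G, H, N, Q}. Minimal: {G, Q}⁺ = {G, Q}; {C, Q}⁺ = {C, Q}; {C, G}⁺ = {C, E, G, H, N} — none reach the full schema.

{H, Q}; {C, E, Q}; {C, G, Q}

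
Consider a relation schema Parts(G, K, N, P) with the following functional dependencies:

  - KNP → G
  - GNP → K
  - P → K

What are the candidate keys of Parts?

NP

{N, P}⁺: P→K adds K; KNP→G adds G → {G, K, N, P}. Minimal: {P}⁺ = {K, P}; {N}⁺ = {N} — none reach the full schema.
No other minimal superkey exists.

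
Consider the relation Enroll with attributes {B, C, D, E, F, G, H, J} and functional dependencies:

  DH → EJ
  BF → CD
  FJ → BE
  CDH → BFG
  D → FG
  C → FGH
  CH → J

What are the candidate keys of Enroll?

{C}; {B, D}; {B, F}; {D, H}; {D, J}; {F, J}

{C}⁺: C→FGH adds F, G, H; CH→J adds J; FJ→BE adds B, E; BF→CD adds D → {B, C, D, E, F, G, H, J}.
{B, D}⁺: D→FG adds F, G; BF→CD adds C; C→FGH adds H; CH→J adds J; DH→EJ adds E → {B, C, D, E, F, G, H, J}. Minimal: {D}⁺ = {D, F, G}; {B}⁺ = {B} — none reach the full schema.
{B, F}⁺: BF→CD adds C, D; D→FG adds G; C→FGH adds H; CH→J adds J; DH→EJ adds E → {B, C, D, E, F, G, H, J}. Minimal: {F}⁺ = {F}; {B}⁺ = {B} — none reach the full schema.
{D, H}⁺: DH→EJ adds E, J; D→FG adds F, G; FJ→BE adds B; BF→CD adds C → {B, C, D, E, F, G, H, J}. Minimal: {H}⁺ = {H}; {D}⁺ = {D, F, G} — none reach the full schema.
{D, J}⁺: D→FG adds F, G; FJ→BE adds B, E; BF→CD adds C; C→FGH adds H → {B, C, D, E, F, G, H, J}. Minimal: {J}⁺ = {J}; {D}⁺ = {D, F, G} — none reach the full schema.
{F, J}⁺: FJ→BE adds B, E; BF→CD adds C, D; D→FG adds G; C→FGH adds H → {B, C, D, E, F, G, H, J}. Minimal: {J}⁺ = {J}; {F}⁺ = {F} — none reach the full schema.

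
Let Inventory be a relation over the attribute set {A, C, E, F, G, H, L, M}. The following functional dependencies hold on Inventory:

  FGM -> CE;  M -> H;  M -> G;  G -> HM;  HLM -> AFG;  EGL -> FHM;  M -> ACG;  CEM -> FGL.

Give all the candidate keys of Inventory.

EG, EM, FG, FM, GL, LM

{E, G}⁺: G→HM adds H, M; M→ACG adds A, C; CEM→FGL adds F, L → {A, C, E, F, G, H, L, M}. Minimal: {G}⁺ = {A, C, G, H, M}; {E}⁺ = {E} — none reach the full schema.
{E, M}⁺: M→H adds H; M→G adds G; M→ACG adds A, C; CEM→FGL adds F, L → {A, C, E, F, G, H, L, M}. Minimal: {M}⁺ = {A, C, G, H, M}; {E}⁺ = {E} — none reach the full schema.
{F, G}⁺: G→HM adds H, M; M→ACG adds A, C; FGM→CE adds E; CEM→FGL adds L → {A, C, E, F, G, H, L, M}. Minimal: {G}⁺ = {A, C, G, H, M}; {F}⁺ = {F} — none reach the full schema.
{F, M}⁺: M→H adds H; M→G adds G; M→ACG adds A, C; FGM→CE adds E; CEM→FGL adds L → {A, C, E, F, G, H, L, M}. Minimal: {M}⁺ = {A, C, G, H, M}; {F}⁺ = {F} — none reach the full schema.
{G, L}⁺: G→HM adds H, M; HLM→AFG adds A, F; M→ACG adds C; FGM→CE adds E → {A, C, E, F, G, H, L, M}. Minimal: {L}⁺ = {L}; {G}⁺ = {A, C, G, H, M} — none reach the full schema.
{L, M}⁺: M→H adds H; M→G adds G; HLM→AFG adds A, F; M→ACG adds C; FGM→CE adds E → {A, C, E, F, G, H, L, M}. Minimal: {M}⁺ = {A, C, G, H, M}; {L}⁺ = {L} — none reach the full schema.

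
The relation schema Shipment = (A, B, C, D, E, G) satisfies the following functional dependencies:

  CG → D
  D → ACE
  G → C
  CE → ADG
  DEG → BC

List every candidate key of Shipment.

D, G, CE

{D}⁺: D→ACE adds A, C, E; CE→ADG adds G; DEG→BC adds B → {A, B, C, D, E, G}.
{G}⁺: G→C adds C; CG→D adds D; D→ACE adds A, E; DEG→BC adds B → {A, B, C, D, E, G}.
{C, E}⁺: CE→ADG adds A, D, G; DEG→BC adds B → {A, B, C, D, E, G}. Minimal: {E}⁺ = {E}; {C}⁺ = {C} — none reach the full schema.
Any other superkey contains one of these as a subset, so there are no further candidate keys.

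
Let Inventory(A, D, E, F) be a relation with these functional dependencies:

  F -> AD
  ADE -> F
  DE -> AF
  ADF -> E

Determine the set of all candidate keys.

{F}, {D, E}

{F}⁺: F→AD adds A, D; ADF→E adds E → {A, D, E, F}.
{D, E}⁺: DE→AF adds A, F → {A, D, E, F}. Minimal: {E}⁺ = {E}; {D}⁺ = {D} — none reach the full schema.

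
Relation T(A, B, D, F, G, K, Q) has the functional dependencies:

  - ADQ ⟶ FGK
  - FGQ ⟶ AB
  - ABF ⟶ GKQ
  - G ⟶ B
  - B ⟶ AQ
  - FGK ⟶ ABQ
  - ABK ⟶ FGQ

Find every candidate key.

{B, D}; {D, G}; {A, D, Q}

Attribute D never appears on the right-hand side of any dependency, so D must belong to every candidate key.
{D}⁺ = {D}, which is not all of the schema, so we must add further attributes.
{B, D}⁺: B→AQ adds A, Q; ADQ→FGK adds F, G, K → {A, B, D, F, G, K, Q}. Minimal: {D}⁺ = {D}; {B}⁺ = {A, B, Q} — none reach the full schema.
{D, G}⁺: G→B adds B; B→AQ adds A, Q; ADQ→FGK adds F, K → {A, B, D, F, G, K, Q}. Minimal: {G}⁺ = {A, B, G, Q}; {D}⁺ = {D} — none reach the full schema.
{A, D, Q}⁺: ADQ→FGK adds F, G, K; FGQ→AB adds B → {A, B, D, F, G, K, Q}. Minimal: {D, Q}⁺ = {D, Q}; {A, Q}⁺ = {A, Q}; {A, D}⁺ = {A, D} — none reach the full schema.
Any other superkey contains one of these as a subset, so there are no further candidate keys.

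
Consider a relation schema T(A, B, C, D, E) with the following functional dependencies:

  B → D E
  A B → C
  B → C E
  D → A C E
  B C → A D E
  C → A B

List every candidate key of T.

B, C, D

{B}⁺: B→DE adds D, E; B→CE adds C; D→ACE adds A → {A, B, C, D, E}.
{C}⁺: C→AB adds A, B; B→DE adds D, E → {A, B, C, D, E}.
{D}⁺: D→ACE adds A, C, E; C→AB adds B → {A, B, C, D, E}.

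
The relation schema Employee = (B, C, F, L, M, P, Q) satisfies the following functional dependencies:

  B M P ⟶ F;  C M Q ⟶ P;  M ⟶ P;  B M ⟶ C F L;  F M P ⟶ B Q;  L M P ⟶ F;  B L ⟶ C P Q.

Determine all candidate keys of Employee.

{B, M}⁺: M→P adds P; BM→CFL adds C, F, L; FMP→BQ adds Q → {B, C, F, L, M, P, Q}. Minimal: {M}⁺ = {M, P}; {B}⁺ = {B} — none reach the full schema.
{F, M}⁺: M→P adds P; FMP→BQ adds B, Q; BM→CFL adds C, L → {B, C, F, L, M, P, Q}. Minimal: {M}⁺ = {M, P}; {F}⁺ = {F} — none reach the full schema.
{L, M}⁺: M→P adds P; LMP→F adds F; FMP→BQ adds B, Q; BL→CPQ adds C → {B, C, F, L, M, P, Q}. Minimal: {M}⁺ = {M, P}; {L}⁺ = {L} — none reach the full schema.
Any other superkey contains one of these as a subset, so there are no further candidate keys.

(B, M), (F, M), (L, M)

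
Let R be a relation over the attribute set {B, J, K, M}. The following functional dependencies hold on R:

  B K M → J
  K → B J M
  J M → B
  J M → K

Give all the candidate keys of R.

(K); (J, M)

{K}⁺: K→BJM adds B, J, M → {B, J, K, M}.
{J, M}⁺: JM→B adds B; JM→K adds K → {B, J, K, M}.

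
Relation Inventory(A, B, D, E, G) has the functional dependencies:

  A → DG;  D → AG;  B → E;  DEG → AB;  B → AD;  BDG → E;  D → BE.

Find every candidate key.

(A), (B), (D)

{A}⁺: A→DG adds D, G; D→BE adds B, E → {A, B, D, E, G}.
{B}⁺: B→E adds E; B→AD adds A, D; A→DG adds G → {A, B, D, E, G}.
{D}⁺: D→AG adds A, G; D→BE adds B, E → {A, B, D, E, G}.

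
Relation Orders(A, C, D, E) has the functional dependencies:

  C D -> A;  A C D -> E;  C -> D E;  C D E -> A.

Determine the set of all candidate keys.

Attribute C never appears on the right-hand side of any dependency, so C must belong to every candidate key.
{C}⁺ = {A, C, D, E}, which is all of the schema, so {C} is the only candidate key.

C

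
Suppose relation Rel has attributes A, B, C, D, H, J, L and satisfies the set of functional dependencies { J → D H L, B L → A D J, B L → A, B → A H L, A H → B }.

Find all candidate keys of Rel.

{B, C}⁺: B→AHL adds A, H, L; BL→ADJ adds D, J → {A, B, C, D, H, J, L}. Minimal: {C}⁺ = {C}; {B}⁺ = {A, B, D, H, J, L} — none reach the full schema.
{A, C, H}⁺: AH→B adds B; B→AHL adds L; BL→ADJ adds D, J → {A, B, C, D, H, J, L}. Minimal: {C, H}⁺ = {C, H}; {A, H}⁺ = {A, B, D, H, J, L}; {A, C}⁺ = {A, C} — none reach the full schema.
{A, C, J}⁺: J→DHL adds D, H, L; AH→B adds B → {A, B, C, D, H, J, L}. Minimal: {C, J}⁺ = {C, D, H, J, L}; {A, J}⁺ = {A, B, D, H, J, L}; {A, C}⁺ = {A, C} — none reach the full schema.

BC, ACH, ACJ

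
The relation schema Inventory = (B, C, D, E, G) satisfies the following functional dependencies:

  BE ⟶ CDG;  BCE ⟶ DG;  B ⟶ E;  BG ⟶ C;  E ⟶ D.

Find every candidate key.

{B}

Attribute B never appears on the right-hand side of any dependency, so B must belong to every candidate key.
{B}⁺ = {B, C, D, E, G}, which is all of the schema, so {B} is the only candidate key.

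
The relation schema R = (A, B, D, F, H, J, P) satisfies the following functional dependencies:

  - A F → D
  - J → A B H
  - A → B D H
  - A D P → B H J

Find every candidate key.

AFP, FJP

Attributes F, P never appear on any right-hand side, so every candidate key must contain {F, P}.
{F, P}⁺ = {F, P}, which is not all of the schema, so we must add further attributes.
{A, F, P}⁺: AF→D adds D; A→BDH adds B, H; ADP→BHJ adds J → {A, B, D, F, H, J, P}.
{F, J, P}⁺: J→ABH adds A, B, H; A→BDH adds D → {A, B, D, F, H, J, P}.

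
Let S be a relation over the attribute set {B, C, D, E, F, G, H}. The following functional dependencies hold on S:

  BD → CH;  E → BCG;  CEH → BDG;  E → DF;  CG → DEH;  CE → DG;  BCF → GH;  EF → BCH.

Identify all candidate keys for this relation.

{E}⁺: E→BCG adds B, C, G; E→DF adds D, F; CG→DEH adds H → {B, C, D, E, F, G, H}.
{C, G}⁺: CG→DEH adds D, E, H; E→BCG adds B; E→DF adds F → {B, C, D, E, F, G, H}.
{B, C, F}⁺: BCF→GH adds G, H; CG→DEH adds D, E → {B, C, D, E, F, G, H}.
{B, D, F}⁺: BD→CH adds C, H; BCF→GH adds G; CG→DEH adds E → {B, C, D, E, F, G, H}.
{B, D, G}⁺: BD→CH adds C, H; CG→DEH adds E; E→DF adds F → {B, C, D, E, F, G, H}.

{E}, {C, G}, {B, C, F}, {B, D, F}, {B, D, G}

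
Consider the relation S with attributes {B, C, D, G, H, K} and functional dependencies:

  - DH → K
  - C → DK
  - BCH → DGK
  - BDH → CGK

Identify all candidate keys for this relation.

{B, C, H}, {B, D, H}

{B, C, H}⁺: C→DK adds D, K; BCH→DGK adds G → {B, C, D, G, H, K}. Minimal: {C, H}⁺ = {C, D, H, K}; {B, H}⁺ = {B, H}; {B, C}⁺ = {B, C, D, K} — none reach the full schema.
{B, D, H}⁺: DH→K adds K; BDH→CGK adds C, G → {B, C, D, G, H, K}. Minimal: {D, H}⁺ = {D, H, K}; {B, H}⁺ = {B, H}; {B, D}⁺ = {B, D} — none reach the full schema.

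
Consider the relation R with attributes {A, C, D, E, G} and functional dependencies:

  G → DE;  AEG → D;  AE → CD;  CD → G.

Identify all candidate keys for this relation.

AE; AG; ACD

Attribute A never appears on the right-hand side of any dependency, so A must belong to every candidate key.
{A}⁺ = {A}, which is not all of the schema, so we must add further attributes.
{A, E}⁺: AE→CD adds C, D; CD→G adds G → {A, C, D, E, G}. Minimal: {E}⁺ = {E}; {A}⁺ = {A} — none reach the full schema.
{A, G}⁺: G→DE adds D, E; AE→CD adds C → {A, C, D, E, G}. Minimal: {G}⁺ = {D, E, G}; {A}⁺ = {A} — none reach the full schema.
{A, C, D}⁺: CD→G adds G; G→DE adds E → {A, C, D, E, G}. Minimal: {C, D}⁺ = {C, D, E, G}; {A, D}⁺ = {A, D}; {A, C}⁺ = {A, C} — none reach the full schema.
Any other superkey contains one of these as a subset, so there are no further candidate keys.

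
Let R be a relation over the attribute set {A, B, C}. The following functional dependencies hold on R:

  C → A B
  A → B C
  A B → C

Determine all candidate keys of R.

{A}⁺: A→BC adds B, C → {A, B, C}.
{C}⁺: C→AB adds A, B → {A, B, C}.

{A}; {C}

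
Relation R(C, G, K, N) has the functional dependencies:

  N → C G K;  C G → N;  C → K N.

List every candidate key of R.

{C}⁺: C→KN adds K, N; N→CGK adds G → {C, G, K, N}.
{N}⁺: N→CGK adds C, G, K → {C, G, K, N}.
Any other superkey contains one of these as a subset, so there are no further candidate keys.

(C), (N)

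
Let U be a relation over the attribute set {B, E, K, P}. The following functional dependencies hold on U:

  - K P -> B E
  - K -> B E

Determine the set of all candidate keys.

(K, P)

Attributes K, P never appear on any right-hand side, so every candidate key must contain {K, P}.
{K, P}⁺ = {B, E, K, P}, which is all of the schema, so {K, P} is the only candidate key.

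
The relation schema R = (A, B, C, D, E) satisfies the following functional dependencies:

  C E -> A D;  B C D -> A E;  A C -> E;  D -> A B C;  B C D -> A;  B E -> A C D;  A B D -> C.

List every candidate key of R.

(D), (A, C), (B, E), (C, E)

{D}⁺: D→ABC adds A, B, C; BCD→AE adds E → {A, B, C, D, E}.
{A, C}⁺: AC→E adds E; CE→AD adds D; D→ABC adds B → {A, B, C, D, E}. Minimal: {C}⁺ = {C}; {A}⁺ = {A} — none reach the full schema.
{B, E}⁺: BE→ACD adds A, C, D → {A, B, C, D, E}. Minimal: {E}⁺ = {E}; {B}⁺ = {B} — none reach the full schema.
{C, E}⁺: CE→AD adds A, D; D→ABC adds B → {A, B, C, D, E}. Minimal: {E}⁺ = {E}; {C}⁺ = {C} — none reach the full schema.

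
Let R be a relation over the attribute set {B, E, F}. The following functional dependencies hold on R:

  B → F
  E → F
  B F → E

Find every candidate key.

{B}

Attribute B never appears on the right-hand side of any dependency, so B must belong to every candidate key.
{B}⁺ = {B, E, F}, which is all of the schema, so {B} is the only candidate key.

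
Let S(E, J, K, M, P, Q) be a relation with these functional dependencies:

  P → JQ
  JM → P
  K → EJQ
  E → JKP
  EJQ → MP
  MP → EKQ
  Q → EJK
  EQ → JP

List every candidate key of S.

{E}⁺: E→JKP adds J, K, P; P→JQ adds Q; EJQ→MP adds M → {E, J, K, M, P, Q}.
{K}⁺: K→EJQ adds E, J, Q; E→JKP adds P; EJQ→MP adds M → {E, J, K, M, P, Q}.
{P}⁺: P→JQ adds J, Q; Q→EJK adds E, K; EJQ→MP adds M → {E, J, K, M, P, Q}.
{Q}⁺: Q→EJK adds E, J, K; EQ→JP adds P; EJQ→MP adds M → {E, J, K, M, P, Q}.
{J, M}⁺: JM→P adds P; MP→EKQ adds E, K, Q → {E, J, K, M, P, Q}. Minimal: {M}⁺ = {M}; {J}⁺ = {J} — none reach the full schema.

{E}; {K}; {P}; {Q}; {J, M}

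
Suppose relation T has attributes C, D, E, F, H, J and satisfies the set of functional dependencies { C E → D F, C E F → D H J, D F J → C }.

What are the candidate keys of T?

Attribute E never appears on the right-hand side of any dependency, so E must belong to every candidate key.
{E}⁺ = {E}, which is not all of the schema, so we must add further attributes.
{C, E}⁺: CE→DF adds D, F; CEF→DHJ adds H, J → {C, D, E, F, H, J}. Minimal: {E}⁺ = {E}; {C}⁺ = {C} — none reach the full schema.
{D, E, F, J}⁺: DFJ→C adds C; CEF→DHJ adds H → {C, D, E, F, H, J}. Minimal: {E, F, J}⁺ = {E, F, J}; {D, F, J}⁺ = {C, D, F, J}; {D, E, J}⁺ = {D, E, J}; … — none reach the full schema.
Any other superkey contains one of these as a subset, so there are no further candidate keys.

(C, E), (D, E, F, J)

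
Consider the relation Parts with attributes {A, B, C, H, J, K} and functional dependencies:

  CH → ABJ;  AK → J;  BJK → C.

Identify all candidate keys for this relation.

{C, H, K}⁺: CH→ABJ adds A, B, J → {A, B, C, H, J, K}. Minimal: {H, K}⁺ = {H, K}; {C, K}⁺ = {C, K}; {C, H}⁺ = {A, B, C, H, J} — none reach the full schema.
{A, B, H, K}⁺: AK→J adds J; BJK→C adds C → {A, B, C, H, J, K}. Minimal: {B, H, K}⁺ = {B, H, K}; {A, H, K}⁺ = {A, H, J, K}; {A, B, K}⁺ = {A, B, C, J, K}; … — none reach the full schema.
{B, H, J, K}⁺: BJK→C adds C; CH→ABJ adds A → {A, B, C, H, J, K}. Minimal: {H, J, K}⁺ = {H, J, K}; {B, J, K}⁺ = {B, C, J, K}; {B, H, K}⁺ = {B, H, K}; … — none reach the full schema.

CHK, ABHK, BHJK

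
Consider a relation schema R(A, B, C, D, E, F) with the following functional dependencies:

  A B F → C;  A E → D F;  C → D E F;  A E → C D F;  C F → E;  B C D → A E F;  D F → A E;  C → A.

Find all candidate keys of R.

Attribute B never appears on the right-hand side of any dependency, so B must belong to every candidate key.
{B}⁺ = {B}, which is not all of the schema, so we must add further attributes.
{B, C}⁺: C→DEF adds D, E, F; BCD→AEF adds A → {A, B, C, D, E, F}.
{A, B, E}⁺: AE→DF adds D, F; AE→CDF adds C → {A, B, C, D, E, F}.
{A, B, F}⁺: ABF→C adds C; C→DEF adds D, E → {A, B, C, D, E, F}.
{B, D, F}⁺: DF→AE adds A, E; ABF→C adds C → {A, B, C, D, E, F}.

{B, C}, {A, B, E}, {A, B, F}, {B, D, F}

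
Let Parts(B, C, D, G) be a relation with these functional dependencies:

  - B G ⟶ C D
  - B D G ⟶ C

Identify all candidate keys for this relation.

{B, G}⁺: BG→CD adds C, D → {B, C, D, G}. Minimal: {G}⁺ = {G}; {B}⁺ = {B} — none reach the full schema.
No other minimal superkey exists.

(B, G)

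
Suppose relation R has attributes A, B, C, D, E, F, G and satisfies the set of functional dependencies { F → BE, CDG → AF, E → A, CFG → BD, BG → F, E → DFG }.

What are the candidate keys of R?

{C, E}, {C, F}, {B, C, G}, {C, D, G}

Attribute C never appears on the right-hand side of any dependency, so C must belong to every candidate key.
{C}⁺ = {C}, which is not all of the schema, so we must add further attributes.
{C, E}⁺: E→A adds A; E→DFG adds D, F, G; F→BE adds B → {A, B, C, D, E, F, G}.
{C, F}⁺: F→BE adds B, E; E→A adds A; E→DFG adds D, G → {A, B, C, D, E, F, G}.
{B, C, G}⁺: BG→F adds F; F→BE adds E; E→A adds A; CFG→BD adds D → {A, B, C, D, E, F, G}.
{C, D, G}⁺: CDG→AF adds A, F; CFG→BD adds B; F→BE adds E → {A, B, C, D, E, F, G}.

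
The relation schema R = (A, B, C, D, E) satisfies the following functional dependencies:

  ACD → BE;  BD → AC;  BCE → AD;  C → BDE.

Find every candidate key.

{C}, {B, D}

{C}⁺: C→BDE adds B, D, E; BD→AC adds A → {A, B, C, D, E}.
{B, D}⁺: BD→AC adds A, C; C→BDE adds E → {A, B, C, D, E}.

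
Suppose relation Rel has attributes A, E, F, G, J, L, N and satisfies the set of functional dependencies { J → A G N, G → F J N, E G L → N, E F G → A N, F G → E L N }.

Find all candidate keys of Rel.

{G}⁺: G→FJN adds F, J, N; FG→ELN adds E, L; J→AGN adds A → {A, E, F, G, J, L, N}.
{J}⁺: J→AGN adds A, G, N; G→FJN adds F; FG→ELN adds E, L → {A, E, F, G, J, L, N}.
Any other superkey contains one of these as a subset, so there are no further candidate keys.

{G}, {J}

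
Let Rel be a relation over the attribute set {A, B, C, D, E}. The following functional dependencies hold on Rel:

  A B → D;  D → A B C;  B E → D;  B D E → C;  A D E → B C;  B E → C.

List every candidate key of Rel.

BE; DE

Attribute E never appears on the right-hand side of any dependency, so E must belong to every candidate key.
{E}⁺ = {E}, which is not all of the schema, so we must add further attributes.
{B, E}⁺: BE→D adds D; BDE→C adds C; D→ABC adds A → {A, B, C, D, E}.
{D, E}⁺: D→ABC adds A, B, C → {A, B, C, D, E}.
Any other superkey contains one of these as a subset, so there are no further candidate keys.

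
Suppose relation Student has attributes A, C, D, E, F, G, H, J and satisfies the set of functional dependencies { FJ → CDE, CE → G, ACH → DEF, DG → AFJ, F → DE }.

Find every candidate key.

ACH; CFH; DGH; FGH; FHJ; CDEH

Attribute H never appears on the right-hand side of any dependency, so H must belong to every candidate key.
{H}⁺ = {H}, which is not all of the schema, so we must add further attributes.
{A, C, H}⁺: ACH→DEF adds D, E, F; CE→G adds G; DG→AFJ adds J → {A, C, D, E, F, G, H, J}. Minimal: {C, H}⁺ = {C, H}; {A, H}⁺ = {A, H}; {A, C}⁺ = {A, C} — none reach the full schema.
{C, F, H}⁺: F→DE adds D, E; CE→G adds G; DG→AFJ adds A, J → {A, C, D, E, F, G, H, J}. Minimal: {F, H}⁺ = {D, E, F, H}; {C, H}⁺ = {C, H}; {C, F}⁺ = {A, C, D, E, F, G, J} — none reach the full schema.
{D, G, H}⁺: DG→AFJ adds A, F, J; F→DE adds E; FJ→CDE adds C → {A, C, D, E, F, G, H, J}. Minimal: {G, H}⁺ = {G, H}; {D, H}⁺ = {D, H}; {D, G}⁺ = {A, C, D, E, F, G, J} — none reach the full schema.
{F, G, H}⁺: F→DE adds D, E; DG→AFJ adds A, J; FJ→CDE adds C → {A, C, D, E, F, G, H, J}. Minimal: {G, H}⁺ = {G, H}; {F, H}⁺ = {D, E, F, H}; {F, G}⁺ = {A, C, D, E, F, G, J} — none reach the full schema.
{F, H, J}⁺: FJ→CDE adds C, D, E; CE→G adds G; DG→AFJ adds A → {A, C, D, E, F, G, H, J}. Minimal: {H, J}⁺ = {H, J}; {F, J}⁺ = {A, C, D, E, F, G, J}; {F, H}⁺ = {D, E, F, H} — none reach the full schema.
{C, D, E, H}⁺: CE→G adds G; DG→AFJ adds A, F, J → {A, C, D, E, F, G, H, J}. Minimal: {D, E, H}⁺ = {D, E, H}; {C, E, H}⁺ = {C, E, G, H}; {C, D, H}⁺ = {C, D, H}; … — none reach the full schema.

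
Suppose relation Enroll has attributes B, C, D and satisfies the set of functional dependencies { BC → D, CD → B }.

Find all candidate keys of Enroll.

(B, C), (C, D)

Attribute C never appears on the right-hand side of any dependency, so C must belong to every candidate key.
{C}⁺ = {C}, which is not all of the schema, so we must add further attributes.
{B, C}⁺: BC→D adds D → {B, C, D}. Minimal: {C}⁺ = {C}; {B}⁺ = {B} — none reach the full schema.
{C, D}⁺: CD→B adds B → {B, C, D}. Minimal: {D}⁺ = {D}; {C}⁺ = {C} — none reach the full schema.
Any other superkey contains one of these as a subset, so there are no further candidate keys.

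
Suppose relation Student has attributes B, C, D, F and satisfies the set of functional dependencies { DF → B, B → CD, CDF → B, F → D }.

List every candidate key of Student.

F

{F}⁺: F→D adds D; DF→B adds B; B→CD adds C → {B, C, D, F}.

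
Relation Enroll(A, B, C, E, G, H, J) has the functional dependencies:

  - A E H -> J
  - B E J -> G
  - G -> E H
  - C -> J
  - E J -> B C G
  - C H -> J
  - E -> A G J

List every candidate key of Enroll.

{E}, {G}

{E}⁺: E→AGJ adds A, G, J; G→EH adds H; EJ→BCG adds B, C → {A, B, C, E, G, H, J}.
{G}⁺: G→EH adds E, H; E→AGJ adds A, J; EJ→BCG adds B, C → {A, B, C, E, G, H, J}.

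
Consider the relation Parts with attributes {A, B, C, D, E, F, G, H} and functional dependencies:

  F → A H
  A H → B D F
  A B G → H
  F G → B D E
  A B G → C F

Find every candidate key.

(F, G), (A, B, G), (A, G, H)

Attribute G never appears on the right-hand side of any dependency, so G must belong to every candidate key.
{G}⁺ = {G}, which is not all of the schema, so we must add further attributes.
{F, G}⁺: F→AH adds A, H; AH→BDF adds B, D; FG→BDE adds E; ABG→CF adds C → {A, B, C, D, E, F, G, H}. Minimal: {G}⁺ = {G}; {F}⁺ = {A, B, D, F, H} — none reach the full schema.
{A, B, G}⁺: ABG→H adds H; ABG→CF adds C, F; AH→BDF adds D; FG→BDE adds E → {A, B, C, D, E, F, G, H}. Minimal: {B, G}⁺ = {B, G}; {A, G}⁺ = {A, G}; {A, B}⁺ = {A, B} — none reach the full schema.
{A, G, H}⁺: AH→BDF adds B, D, F; FG→BDE adds E; ABG→CF adds C → {A, B, C, D, E, F, G, H}. Minimal: {G, H}⁺ = {G, H}; {A, H}⁺ = {A, B, D, F, H}; {A, G}⁺ = {A, G} — none reach the full schema.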